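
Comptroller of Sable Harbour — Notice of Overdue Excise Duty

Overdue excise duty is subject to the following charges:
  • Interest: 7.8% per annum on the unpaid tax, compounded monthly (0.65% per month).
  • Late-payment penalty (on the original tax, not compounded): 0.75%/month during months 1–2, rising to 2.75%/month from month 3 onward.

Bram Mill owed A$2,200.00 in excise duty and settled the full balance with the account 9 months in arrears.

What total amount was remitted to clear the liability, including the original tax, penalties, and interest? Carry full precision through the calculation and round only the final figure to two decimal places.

A$2,788.60

Penalty, months 1–2: 2 × 0.75% × A$2,200.00 = A$33.00
Penalty, months 3–9: 7 × 2.75% × A$2,200.00 = A$423.50
Interest: A$2,200.00 × ((1 + 0.0065)^9 − 1) = A$2,200.00 × 0.0600443… = A$132.0974…
Total = A$2,200.00 + A$456.5000 + A$132.0974… = A$2,788.60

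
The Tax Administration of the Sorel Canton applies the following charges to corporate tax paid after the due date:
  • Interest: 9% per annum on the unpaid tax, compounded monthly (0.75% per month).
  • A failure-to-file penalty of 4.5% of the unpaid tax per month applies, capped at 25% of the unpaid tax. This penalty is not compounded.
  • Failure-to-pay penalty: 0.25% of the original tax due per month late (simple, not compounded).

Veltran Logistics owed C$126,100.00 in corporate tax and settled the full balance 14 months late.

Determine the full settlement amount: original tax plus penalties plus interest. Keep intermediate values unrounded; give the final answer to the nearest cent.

C$175,944.24

Failure-to-file: 14 × 4.5% × C$126,100.00 = C$79,443.00, capped at 25% × C$126,100.00 = C$31,525.00
Failure-to-pay penalty: 14 × 0.25% × C$126,100.00 = C$4,413.50
Interest: C$126,100.00 × ((1 + 0.0075)^14 − 1) = C$126,100.00 × 0.1102755… = C$13,905.7441…
Total = C$126,100.00 + C$35,938.5000 + C$13,905.7441… = C$175,944.24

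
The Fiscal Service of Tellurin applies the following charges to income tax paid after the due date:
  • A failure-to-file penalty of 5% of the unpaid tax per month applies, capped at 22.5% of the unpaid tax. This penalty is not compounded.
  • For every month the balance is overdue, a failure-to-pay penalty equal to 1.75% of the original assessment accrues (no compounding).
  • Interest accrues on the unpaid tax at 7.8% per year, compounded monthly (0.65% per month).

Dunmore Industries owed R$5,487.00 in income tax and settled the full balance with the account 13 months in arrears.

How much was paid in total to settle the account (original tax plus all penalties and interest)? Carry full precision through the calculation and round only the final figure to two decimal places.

Failure-to-file: 13 × 5% × R$5,487.00 = R$3,566.55, capped at 22.5% × R$5,487.00 = R$1,234.58…
Failure-to-pay penalty: 13 × 1.75% × R$5,487.00 = R$1,248.29…
Interest: R$5,487.00 × ((1 + 0.0065)^13 − 1) = R$5,487.00 × 0.0878753… = R$482.1720…
Total = R$5,487.00 + R$2,482.8675 + R$482.1720… = R$8,452.04

R$8,452.04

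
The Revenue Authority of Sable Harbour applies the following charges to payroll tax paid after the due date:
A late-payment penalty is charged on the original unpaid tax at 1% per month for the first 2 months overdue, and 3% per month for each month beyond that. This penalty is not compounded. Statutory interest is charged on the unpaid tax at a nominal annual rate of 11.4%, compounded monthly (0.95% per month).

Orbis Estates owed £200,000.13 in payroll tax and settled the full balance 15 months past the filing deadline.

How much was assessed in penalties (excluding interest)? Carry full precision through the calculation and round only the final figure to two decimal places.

£82,000.05

Penalty, months 1–2: 2 × 1% × £200,000.13 = £4,000.00…
Penalty, months 3–15: 13 × 3% × £200,000.13 = £78,000.05…
Total penalty = £4,000.00… + £78,000.05… = £82,000.05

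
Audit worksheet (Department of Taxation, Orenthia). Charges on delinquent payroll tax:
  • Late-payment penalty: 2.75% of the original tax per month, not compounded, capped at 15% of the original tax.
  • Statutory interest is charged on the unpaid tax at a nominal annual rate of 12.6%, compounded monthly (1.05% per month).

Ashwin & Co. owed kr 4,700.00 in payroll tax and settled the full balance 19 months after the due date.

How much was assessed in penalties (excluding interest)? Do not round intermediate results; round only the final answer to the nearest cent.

kr 705.00

Penalty (uncapped): 19 × 2.75% × kr 4,700.00 = kr 2,455.75; cap = 15% × kr 4,700.00 = kr 705.00 → penalty = kr 705.00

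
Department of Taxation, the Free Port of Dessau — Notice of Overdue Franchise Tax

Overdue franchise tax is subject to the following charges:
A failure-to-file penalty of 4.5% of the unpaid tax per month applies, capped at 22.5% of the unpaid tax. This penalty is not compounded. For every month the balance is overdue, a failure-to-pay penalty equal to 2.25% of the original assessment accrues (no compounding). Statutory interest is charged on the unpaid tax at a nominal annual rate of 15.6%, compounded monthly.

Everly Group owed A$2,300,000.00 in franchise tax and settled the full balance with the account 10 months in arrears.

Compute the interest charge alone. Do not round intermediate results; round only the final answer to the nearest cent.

Interest (15.6%/yr ÷ 12 = 1.3%/month): A$2,300,000.00 × ((1 + 0.013)^10 − 1) = A$317,111.8845…

A$317,111.88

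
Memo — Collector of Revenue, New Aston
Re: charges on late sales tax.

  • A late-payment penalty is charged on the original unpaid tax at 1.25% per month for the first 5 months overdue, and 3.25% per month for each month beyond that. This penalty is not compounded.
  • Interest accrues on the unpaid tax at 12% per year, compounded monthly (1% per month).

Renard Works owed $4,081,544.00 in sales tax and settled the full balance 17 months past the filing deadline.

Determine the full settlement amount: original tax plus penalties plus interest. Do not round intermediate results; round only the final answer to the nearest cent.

$6,680,689.31

Penalty, months 1–5: 5 × 1.25% × $4,081,544.00 = $255,096.50
Penalty, months 6–17: 12 × 3.25% × $4,081,544.00 = $1,591,802.16
Interest: $4,081,544.00 × ((1 + 0.01)^17 − 1) = $4,081,544.00 × 0.1843044… = $752,246.6460…
Total = $4,081,544.00 + $1,846,898.6600 + $752,246.6460… = $6,680,689.31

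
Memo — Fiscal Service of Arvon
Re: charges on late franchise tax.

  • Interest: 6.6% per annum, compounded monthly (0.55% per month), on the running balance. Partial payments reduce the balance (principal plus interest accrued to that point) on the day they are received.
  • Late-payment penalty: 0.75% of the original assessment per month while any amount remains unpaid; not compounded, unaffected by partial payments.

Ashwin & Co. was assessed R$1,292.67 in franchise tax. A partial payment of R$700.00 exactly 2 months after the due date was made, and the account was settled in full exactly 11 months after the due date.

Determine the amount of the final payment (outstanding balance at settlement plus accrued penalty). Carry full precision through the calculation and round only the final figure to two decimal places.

R$744.29

Balance at month 2: R$1,292.6700 × (1 + 0.0055)^2 = R$1,306.9285…
After R$700.00 payment: R$1,306.9285… − R$700.00 = R$606.9285…
Balance at month 11: R$606.9285… × (1 + 0.0055)^9 = R$637.6409…
Penalty: 11 × 0.75% × R$1,292.67 = R$106.65…
Final settlement = outstanding balance + penalty = R$637.6409… + R$106.65… = R$744.29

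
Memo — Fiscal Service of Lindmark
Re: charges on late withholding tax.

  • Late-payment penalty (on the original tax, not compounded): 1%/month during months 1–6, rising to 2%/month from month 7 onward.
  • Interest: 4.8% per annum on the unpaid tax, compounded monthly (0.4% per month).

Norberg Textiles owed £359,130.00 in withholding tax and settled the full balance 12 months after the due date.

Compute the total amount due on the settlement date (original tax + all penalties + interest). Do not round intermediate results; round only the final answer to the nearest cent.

Penalty, months 1–6: 6 × 1% × £359,130.00 = £21,547.80
Penalty, months 7–12: 6 × 2% × £359,130.00 = £43,095.60
Interest: £359,130.00 × ((1 + 0.004)^12 − 1) = £359,130.00 × 0.0490702… = £17,622.5836…
Total = £359,130.00 + £64,643.4000 + £17,622.5836… = £441,395.98

£441,395.98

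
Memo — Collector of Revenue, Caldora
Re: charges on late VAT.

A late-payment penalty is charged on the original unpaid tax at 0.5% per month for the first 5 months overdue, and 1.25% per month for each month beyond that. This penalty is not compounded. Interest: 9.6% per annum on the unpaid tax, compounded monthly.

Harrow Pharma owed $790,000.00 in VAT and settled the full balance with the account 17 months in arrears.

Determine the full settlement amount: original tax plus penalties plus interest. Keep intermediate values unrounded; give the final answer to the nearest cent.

Penalty, months 1–5: 5 × 0.5% × $790,000.00 = $19,750.00
Penalty, months 6–17: 12 × 1.25% × $790,000.00 = $118,500.00
Interest (9.6%/yr ÷ 12 = 0.8%/month): $790,000.00 × ((1 + 0.008)^17 − 1) = $114,599.0705…
Total = $790,000.00 + $138,250.0000 + $114,599.0705… = $1,042,849.07

$1,042,849.07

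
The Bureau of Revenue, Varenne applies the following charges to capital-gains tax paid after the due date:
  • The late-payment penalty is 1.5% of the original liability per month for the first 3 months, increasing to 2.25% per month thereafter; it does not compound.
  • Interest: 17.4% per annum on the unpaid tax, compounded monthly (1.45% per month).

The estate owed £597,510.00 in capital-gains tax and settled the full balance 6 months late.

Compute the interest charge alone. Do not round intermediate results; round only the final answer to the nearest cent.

Interest: £597,510.00 × ((1 + 0.0145)^6 − 1) = £597,510.00 × 0.0902154… = £53,904.5973…

£53,904.60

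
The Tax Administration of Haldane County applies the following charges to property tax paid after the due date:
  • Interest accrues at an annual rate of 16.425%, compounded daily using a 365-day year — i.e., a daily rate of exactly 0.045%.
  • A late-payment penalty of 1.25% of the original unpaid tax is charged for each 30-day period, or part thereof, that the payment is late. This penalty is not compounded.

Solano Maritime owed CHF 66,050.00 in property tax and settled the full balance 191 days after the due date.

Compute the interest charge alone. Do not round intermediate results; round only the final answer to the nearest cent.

Interest: CHF 66,050.00 × ((1 + 0.00045)^191 − 1) = CHF 66,050.00 × 0.08973077… = CHF 5,926.7175…

CHF 5,926.72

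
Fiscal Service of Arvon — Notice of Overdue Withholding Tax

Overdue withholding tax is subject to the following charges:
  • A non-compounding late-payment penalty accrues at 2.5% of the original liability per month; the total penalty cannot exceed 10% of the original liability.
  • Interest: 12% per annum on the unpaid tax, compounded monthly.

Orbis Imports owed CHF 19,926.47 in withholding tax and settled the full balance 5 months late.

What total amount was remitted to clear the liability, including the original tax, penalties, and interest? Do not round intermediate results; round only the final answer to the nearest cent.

Penalty (uncapped): 5 × 2.5% × CHF 19,926.47 = CHF 2,490.81…; cap = 10% × CHF 19,926.47 = CHF 1,992.65… → penalty = CHF 1,992.65…
Interest (12%/yr ÷ 12 = 1%/month): CHF 19,926.47 × ((1 + 0.01)^5 − 1) = CHF 1,016.4502…
Total = CHF 19,926.47 + CHF 1,992.6470 + CHF 1,016.4502… = CHF 22,935.57

CHF 22,935.57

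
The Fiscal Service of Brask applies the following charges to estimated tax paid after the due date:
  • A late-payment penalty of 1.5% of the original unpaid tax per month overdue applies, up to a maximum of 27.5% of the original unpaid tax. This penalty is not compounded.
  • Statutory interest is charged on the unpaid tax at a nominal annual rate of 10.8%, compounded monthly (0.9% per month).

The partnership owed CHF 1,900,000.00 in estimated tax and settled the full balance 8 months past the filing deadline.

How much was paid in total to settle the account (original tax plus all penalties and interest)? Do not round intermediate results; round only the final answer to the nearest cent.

CHF 2,269,187.64

Penalty: 8 × 1.5% × CHF 1,900,000.00 = CHF 228,000.00 (below the 27.5% cap of CHF 522,500.00)
Interest: CHF 1,900,000.00 × ((1 + 0.009)^8 − 1) = CHF 1,900,000.00 × 0.0743093… = CHF 141,187.6445…
Total = CHF 1,900,000.00 + CHF 228,000.0000 + CHF 141,187.6445… = CHF 2,269,187.64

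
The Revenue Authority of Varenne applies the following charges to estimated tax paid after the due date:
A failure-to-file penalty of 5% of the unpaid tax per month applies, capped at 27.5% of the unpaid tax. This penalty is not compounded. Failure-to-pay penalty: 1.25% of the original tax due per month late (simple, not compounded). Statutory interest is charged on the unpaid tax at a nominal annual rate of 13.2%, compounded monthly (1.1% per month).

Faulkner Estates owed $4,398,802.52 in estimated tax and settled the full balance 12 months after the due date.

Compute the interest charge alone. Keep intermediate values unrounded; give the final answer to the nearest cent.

$617,091.27

Interest: $4,398,802.52 × ((1 + 0.011)^12 − 1) = $4,398,802.52 × 0.1402862… = $617,091.2747…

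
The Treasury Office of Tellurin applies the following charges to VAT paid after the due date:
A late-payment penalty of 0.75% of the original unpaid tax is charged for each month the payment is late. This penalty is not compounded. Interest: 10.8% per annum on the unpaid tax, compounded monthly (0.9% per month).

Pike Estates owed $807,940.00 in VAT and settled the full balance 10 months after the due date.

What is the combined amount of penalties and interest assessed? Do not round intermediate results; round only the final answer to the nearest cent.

$136,326.85

Late-payment penalty: 10 × 0.75% × $807,940.00 = $60,595.50
Interest: $807,940.00 × ((1 + 0.009)^10 − 1) = $807,940.00 × 0.0937339… = $75,731.3452…
Penalties + interest = $60,595.5000 + $75,731.3452… = $136,326.85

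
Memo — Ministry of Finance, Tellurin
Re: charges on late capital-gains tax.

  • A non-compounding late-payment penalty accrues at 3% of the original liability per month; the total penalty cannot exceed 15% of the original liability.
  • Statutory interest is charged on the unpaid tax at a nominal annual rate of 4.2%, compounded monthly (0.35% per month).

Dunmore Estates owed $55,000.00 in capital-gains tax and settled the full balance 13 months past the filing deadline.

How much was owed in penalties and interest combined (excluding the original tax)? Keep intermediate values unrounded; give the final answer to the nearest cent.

Penalty (uncapped): 13 × 3% × $55,000.00 = $21,450.00; cap = 15% × $55,000.00 = $8,250.00 → penalty = $8,250.00
Interest: $55,000.00 × ((1 + 0.0035)^13 − 1) = $55,000.00 × 0.0464679… = $2,555.7329…
Penalties + interest = $8,250.0000 + $2,555.7329… = $10,805.73

$10,805.73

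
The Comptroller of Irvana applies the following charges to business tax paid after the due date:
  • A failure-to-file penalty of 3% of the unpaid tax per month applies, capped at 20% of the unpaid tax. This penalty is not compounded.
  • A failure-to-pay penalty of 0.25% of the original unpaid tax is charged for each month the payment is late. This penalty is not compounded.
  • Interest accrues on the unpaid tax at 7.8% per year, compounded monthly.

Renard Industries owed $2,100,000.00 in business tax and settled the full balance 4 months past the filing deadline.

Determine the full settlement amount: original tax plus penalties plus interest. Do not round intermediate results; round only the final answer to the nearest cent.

Failure-to-file: 4 × 3% × $2,100,000.00 = $252,000.00 (under the 20% cap)
Failure-to-pay penalty = 0.25% × $2,100,000.00 × 4 mo = $21,000.00
Interest (7.8%/yr ÷ 12 = 0.65%/month): $2,100,000.00 × ((1 + 0.0065)^4 − 1) = $55,134.6606…
Total = $2,100,000.00 + $273,000.0000 + $55,134.6606… = $2,428,134.66

$2,428,134.66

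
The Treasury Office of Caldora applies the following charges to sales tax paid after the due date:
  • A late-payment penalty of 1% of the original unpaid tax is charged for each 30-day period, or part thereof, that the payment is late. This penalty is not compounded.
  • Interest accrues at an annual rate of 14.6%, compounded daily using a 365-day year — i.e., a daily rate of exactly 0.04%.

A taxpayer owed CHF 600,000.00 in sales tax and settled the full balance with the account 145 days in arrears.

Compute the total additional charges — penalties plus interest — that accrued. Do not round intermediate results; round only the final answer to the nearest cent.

Penalty periods: ⌈145/30⌉ = 5; penalty = 5 × 1% × CHF 600,000.00 = CHF 30,000.00
Interest: CHF 600,000.00 × ((1 + 0.0004)^145 − 1) = CHF 600,000.00 × 0.05970271… = CHF 35,821.6238…
Penalties + interest = CHF 30,000.0000 + CHF 35,821.6238… = CHF 65,821.62

CHF 65,821.62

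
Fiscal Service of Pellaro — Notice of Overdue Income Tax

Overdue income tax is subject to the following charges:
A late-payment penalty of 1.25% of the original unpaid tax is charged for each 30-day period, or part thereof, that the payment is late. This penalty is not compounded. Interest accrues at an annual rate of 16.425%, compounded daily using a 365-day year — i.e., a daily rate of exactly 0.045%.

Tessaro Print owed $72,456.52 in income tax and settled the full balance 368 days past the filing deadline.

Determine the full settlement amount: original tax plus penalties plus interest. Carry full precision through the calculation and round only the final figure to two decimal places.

$97,277.01

Penalty periods: ⌈368/30⌉ = 13; penalty = 13 × 1.25% × $72,456.52 = $11,774.18…
Interest: $72,456.52 × ((1 + 0.00045)^368 − 1) = $72,456.52 × 0.18005701… = $13,046.3044…
Total = $72,456.52 + $11,774.1845 + $13,046.3044… = $97,277.01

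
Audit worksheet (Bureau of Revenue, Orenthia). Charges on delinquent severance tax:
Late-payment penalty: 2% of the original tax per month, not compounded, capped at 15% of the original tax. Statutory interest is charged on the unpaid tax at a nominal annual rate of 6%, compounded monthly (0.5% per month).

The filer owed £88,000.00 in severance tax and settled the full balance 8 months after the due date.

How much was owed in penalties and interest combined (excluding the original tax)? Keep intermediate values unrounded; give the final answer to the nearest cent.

£16,782.22

Penalty (uncapped): 8 × 2% × £88,000.00 = £14,080.00; cap = 15% × £88,000.00 = £13,200.00 → penalty = £13,200.00
Interest: £88,000.00 × ((1 + 0.005)^8 − 1) = £88,000.00 × 0.0407070… = £3,582.2199…
Penalties + interest = £13,200.0000 + £3,582.2199… = £16,782.22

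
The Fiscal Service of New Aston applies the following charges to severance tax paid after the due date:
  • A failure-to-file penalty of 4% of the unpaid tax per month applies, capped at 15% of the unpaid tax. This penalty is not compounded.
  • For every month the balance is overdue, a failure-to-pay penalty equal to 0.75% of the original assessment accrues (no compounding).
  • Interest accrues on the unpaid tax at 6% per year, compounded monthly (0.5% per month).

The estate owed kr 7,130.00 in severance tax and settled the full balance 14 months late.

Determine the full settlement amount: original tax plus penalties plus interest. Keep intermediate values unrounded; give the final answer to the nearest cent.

Failure-to-file: 14 × 4% × kr 7,130.00 = kr 3,992.80, capped at 15% × kr 7,130.00 = kr 1,069.50
Failure-to-pay penalty: 14 × 0.75% × kr 7,130.00 = kr 748.65
Interest: kr 7,130.00 × ((1 + 0.005)^14 − 1) = kr 7,130.00 × 0.0723211… = kr 515.6497…
Total = kr 7,130.00 + kr 1,818.1500 + kr 515.6497… = kr 9,463.80

kr 9,463.80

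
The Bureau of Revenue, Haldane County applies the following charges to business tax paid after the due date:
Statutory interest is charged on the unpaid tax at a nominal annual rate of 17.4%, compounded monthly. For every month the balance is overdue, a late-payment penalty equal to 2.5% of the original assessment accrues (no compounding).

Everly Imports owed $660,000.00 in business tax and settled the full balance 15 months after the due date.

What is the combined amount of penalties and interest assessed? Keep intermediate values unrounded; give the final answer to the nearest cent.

Late-payment penalty = 2.5% × $660,000.00 × 15 mo = $247,500.00
Interest (17.4%/yr ÷ 12 = 1.45%/month): $660,000.00 × ((1 + 0.0145)^15 − 1) = $159,076.9531…
Penalties + interest = $247,500.0000 + $159,076.9531… = $406,576.95

$406,576.95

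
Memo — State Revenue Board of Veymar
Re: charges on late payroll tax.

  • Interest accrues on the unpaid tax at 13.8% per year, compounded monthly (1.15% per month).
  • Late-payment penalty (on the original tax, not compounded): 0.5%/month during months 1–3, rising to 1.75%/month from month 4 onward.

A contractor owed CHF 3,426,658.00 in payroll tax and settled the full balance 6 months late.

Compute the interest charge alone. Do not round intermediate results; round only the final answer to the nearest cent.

Interest: CHF 3,426,658.00 × ((1 + 0.0115)^6 − 1) = CHF 3,426,658.00 × 0.0710144… = CHF 243,342.1683…

CHF 243,342.17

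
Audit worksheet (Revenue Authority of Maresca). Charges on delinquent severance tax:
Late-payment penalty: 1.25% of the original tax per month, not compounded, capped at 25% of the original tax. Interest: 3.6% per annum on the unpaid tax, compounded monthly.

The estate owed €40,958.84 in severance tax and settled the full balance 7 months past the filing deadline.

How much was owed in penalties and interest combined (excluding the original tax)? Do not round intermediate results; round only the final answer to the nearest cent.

Penalty: 7 × 1.25% × €40,958.84 = €3,583.90… (below the 25% cap of €10,239.71)
Interest (3.6%/yr ÷ 12 = 0.3%/month): €40,958.84 × ((1 + 0.003)^7 − 1) = €867.9157…
Penalties + interest = €3,583.8985 + €867.9157… = €4,451.81

€4,451.81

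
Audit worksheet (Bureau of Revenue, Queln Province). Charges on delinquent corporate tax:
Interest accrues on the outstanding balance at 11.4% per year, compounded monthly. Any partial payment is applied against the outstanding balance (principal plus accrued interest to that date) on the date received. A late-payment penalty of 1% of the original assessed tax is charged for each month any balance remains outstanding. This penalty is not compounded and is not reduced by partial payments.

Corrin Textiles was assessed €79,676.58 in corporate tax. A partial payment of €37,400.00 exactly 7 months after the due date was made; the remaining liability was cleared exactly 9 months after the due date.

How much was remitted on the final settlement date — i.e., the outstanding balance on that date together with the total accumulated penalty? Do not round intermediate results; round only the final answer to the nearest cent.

Monthly rate = 11.4% ÷ 12 = 0.95%
Balance at month 7: €79,676.5800 × (1 + 0.0095)^7 = €85,128.4934…
After €37,400.00 payment: €85,128.4934… − €37,400.00 = €47,728.4934…
Balance at month 9: €47,728.4934… × (1 + 0.0095)^2 = €48,639.6423…
Penalty: 9 × 1% × €79,676.58 = €7,170.89…
Final settlement = outstanding balance + penalty = €48,639.6423… + €7,170.89… = €55,810.53

€55,810.53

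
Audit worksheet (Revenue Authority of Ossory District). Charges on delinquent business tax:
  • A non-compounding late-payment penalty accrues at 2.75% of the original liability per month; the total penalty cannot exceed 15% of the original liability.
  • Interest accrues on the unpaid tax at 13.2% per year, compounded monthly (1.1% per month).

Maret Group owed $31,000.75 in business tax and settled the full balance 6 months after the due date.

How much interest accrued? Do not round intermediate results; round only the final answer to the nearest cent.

Interest: $31,000.75 × ((1 + 0.011)^6 − 1) = $31,000.75 × 0.0678418… = $2,103.1479…

$2,103.15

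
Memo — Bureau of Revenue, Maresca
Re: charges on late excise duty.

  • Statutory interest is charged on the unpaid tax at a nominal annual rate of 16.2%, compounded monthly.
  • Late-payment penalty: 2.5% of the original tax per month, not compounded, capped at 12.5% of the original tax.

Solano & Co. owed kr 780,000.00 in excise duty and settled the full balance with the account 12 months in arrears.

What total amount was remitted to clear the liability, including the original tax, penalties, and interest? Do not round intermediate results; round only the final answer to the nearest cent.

Penalty (uncapped): 12 × 2.5% × kr 780,000.00 = kr 234,000.00; cap = 12.5% × kr 780,000.00 = kr 97,500.00 → penalty = kr 97,500.00
Interest (16.2%/yr ÷ 12 = 1.35%/month): kr 780,000.00 × ((1 + 0.0135)^12 − 1) = kr 136,177.5361…
Total = kr 780,000.00 + kr 97,500.0000 + kr 136,177.5361… = kr 1,013,677.54

kr 1,013,677.54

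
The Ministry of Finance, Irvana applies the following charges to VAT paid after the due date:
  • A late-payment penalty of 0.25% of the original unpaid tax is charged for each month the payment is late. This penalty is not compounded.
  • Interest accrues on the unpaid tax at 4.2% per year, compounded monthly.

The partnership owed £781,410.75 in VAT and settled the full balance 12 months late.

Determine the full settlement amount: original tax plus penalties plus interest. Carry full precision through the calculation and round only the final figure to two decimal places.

Late-payment penalty: 12 × 0.25% × £781,410.75 = £23,442.32…
Interest (4.2%/yr ÷ 12 = 0.35%/month): £781,410.75 × ((1 + 0.0035)^12 − 1) = £33,458.4511…
Total = £781,410.75 + £23,442.3225 + £33,458.4511… = £838,311.52

£838,311.52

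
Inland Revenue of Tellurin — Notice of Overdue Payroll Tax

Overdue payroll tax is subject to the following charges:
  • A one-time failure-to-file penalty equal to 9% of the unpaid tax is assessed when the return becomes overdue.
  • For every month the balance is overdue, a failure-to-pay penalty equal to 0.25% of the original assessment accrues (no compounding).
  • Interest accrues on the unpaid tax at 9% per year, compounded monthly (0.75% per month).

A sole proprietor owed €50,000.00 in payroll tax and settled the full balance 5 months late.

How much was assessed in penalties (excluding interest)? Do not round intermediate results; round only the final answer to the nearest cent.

€5,125.00

Failure-to-file penalty: 9% × €50,000.00 = €4,500.00
Failure-to-pay penalty = 0.25% × €50,000.00 × 5 mo = €625.00
Total penalty = €4,500.00 + €625.00 = €5,125.00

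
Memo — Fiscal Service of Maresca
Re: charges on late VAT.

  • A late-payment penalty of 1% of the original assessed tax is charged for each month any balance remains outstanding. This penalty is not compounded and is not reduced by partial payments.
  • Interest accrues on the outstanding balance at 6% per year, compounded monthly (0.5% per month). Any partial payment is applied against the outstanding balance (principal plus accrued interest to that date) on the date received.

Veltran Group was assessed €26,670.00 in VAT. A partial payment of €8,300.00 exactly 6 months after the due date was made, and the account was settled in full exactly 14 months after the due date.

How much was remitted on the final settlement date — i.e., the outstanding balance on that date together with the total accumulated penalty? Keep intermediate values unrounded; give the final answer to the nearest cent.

€23,694.74

Balance at month 6: €26,670.0000 × (1 + 0.005)^6 = €27,480.1682…
After €8,300.00 payment: €27,480.1682… − €8,300.00 = €19,180.1682…
Balance at month 14: €19,180.1682… × (1 + 0.005)^8 = €19,960.9361…
Penalty: 14 × 1% × €26,670.00 = €3,733.80
Final settlement = outstanding balance + penalty = €19,960.9361… + €3,733.80 = €23,694.74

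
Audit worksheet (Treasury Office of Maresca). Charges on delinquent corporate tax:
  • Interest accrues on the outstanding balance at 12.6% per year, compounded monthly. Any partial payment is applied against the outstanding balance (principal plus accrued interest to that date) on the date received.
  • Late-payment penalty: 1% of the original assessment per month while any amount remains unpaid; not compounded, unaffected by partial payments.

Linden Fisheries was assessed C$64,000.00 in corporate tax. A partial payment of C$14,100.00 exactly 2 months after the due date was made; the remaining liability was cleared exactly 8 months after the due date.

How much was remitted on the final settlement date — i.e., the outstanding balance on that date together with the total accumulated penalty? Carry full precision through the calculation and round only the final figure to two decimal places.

Monthly rate = 12.6% ÷ 12 = 1.05%
Balance at month 2: C$64,000.0000 × (1 + 0.0105)^2 = C$65,351.0560
After C$14,100.00 payment: C$65,351.0560 − C$14,100.00 = C$51,251.0560
Balance at month 8: C$51,251.0560 × (1 + 0.0105)^6 = C$54,565.8249…
Penalty: 8 × 1% × C$64,000.00 = C$5,120.00
Final settlement = outstanding balance + penalty = C$54,565.8249… + C$5,120.00 = C$59,685.82

C$59,685.82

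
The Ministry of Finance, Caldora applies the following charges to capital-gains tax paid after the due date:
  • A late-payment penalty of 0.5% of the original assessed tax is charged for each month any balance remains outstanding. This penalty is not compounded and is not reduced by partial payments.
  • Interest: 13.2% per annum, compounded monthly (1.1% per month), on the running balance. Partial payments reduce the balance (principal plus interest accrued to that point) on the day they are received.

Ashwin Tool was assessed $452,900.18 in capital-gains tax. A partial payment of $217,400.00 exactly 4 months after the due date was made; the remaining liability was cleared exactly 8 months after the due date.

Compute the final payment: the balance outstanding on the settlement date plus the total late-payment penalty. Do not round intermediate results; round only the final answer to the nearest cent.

$285,315.46

Balance at month 4: $452,900.1800 × (1 + 0.011)^4 = $473,159.0113…
After $217,400.00 payment: $473,159.0113… − $217,400.00 = $255,759.0113…
Balance at month 8: $255,759.0113… × (1 + 0.011)^4 = $267,199.4543…
Penalty: 8 × 0.5% × $452,900.18 = $18,116.01…
Final settlement = outstanding balance + penalty = $267,199.4543… + $18,116.01… = $285,315.46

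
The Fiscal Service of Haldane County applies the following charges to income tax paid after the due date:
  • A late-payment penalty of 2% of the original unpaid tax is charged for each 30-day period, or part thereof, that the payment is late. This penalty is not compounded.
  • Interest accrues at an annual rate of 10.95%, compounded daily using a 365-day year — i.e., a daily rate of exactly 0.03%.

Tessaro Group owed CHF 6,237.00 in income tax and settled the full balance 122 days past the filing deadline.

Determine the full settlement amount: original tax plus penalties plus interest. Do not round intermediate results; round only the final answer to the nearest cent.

Penalty periods: ⌈122/30⌉ = 5; penalty = 5 × 2% × CHF 6,237.00 = CHF 623.70
Interest: CHF 6,237.00 × ((1 + 0.0003)^122 − 1) = CHF 6,237.00 × 0.03727233… = CHF 232.4675…
Total = CHF 6,237.00 + CHF 623.7000 + CHF 232.4675… = CHF 7,093.17

CHF 7,093.17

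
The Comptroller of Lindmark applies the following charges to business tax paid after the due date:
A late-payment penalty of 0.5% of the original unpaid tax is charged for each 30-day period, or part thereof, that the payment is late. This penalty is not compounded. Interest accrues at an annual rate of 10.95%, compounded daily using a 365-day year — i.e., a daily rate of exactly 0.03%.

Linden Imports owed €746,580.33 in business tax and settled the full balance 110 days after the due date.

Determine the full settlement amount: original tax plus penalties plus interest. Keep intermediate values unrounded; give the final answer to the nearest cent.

€786,556.29

Penalty periods: ⌈110/30⌉ = 4; penalty = 4 × 0.5% × €746,580.33 = €14,931.61…
Interest: €746,580.33 × ((1 + 0.0003)^110 − 1) = €746,580.33 × 0.03354542… = €25,044.3539…
Total = €746,580.33 + €14,931.6066 + €25,044.3539… = €786,556.29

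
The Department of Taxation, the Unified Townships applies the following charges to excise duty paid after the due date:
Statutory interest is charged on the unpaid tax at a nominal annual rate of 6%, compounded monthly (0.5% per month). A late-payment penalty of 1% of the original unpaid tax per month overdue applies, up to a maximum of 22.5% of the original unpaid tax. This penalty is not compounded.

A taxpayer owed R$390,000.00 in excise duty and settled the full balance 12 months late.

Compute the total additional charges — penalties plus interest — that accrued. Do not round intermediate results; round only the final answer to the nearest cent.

R$70,854.35

Penalty: 12 × 1% × R$390,000.00 = R$46,800.00 (below the 22.5% cap of R$87,750.00)
Interest: R$390,000.00 × ((1 + 0.005)^12 − 1) = R$390,000.00 × 0.0616778… = R$24,054.3466…
Penalties + interest = R$46,800.0000 + R$24,054.3466… = R$70,854.35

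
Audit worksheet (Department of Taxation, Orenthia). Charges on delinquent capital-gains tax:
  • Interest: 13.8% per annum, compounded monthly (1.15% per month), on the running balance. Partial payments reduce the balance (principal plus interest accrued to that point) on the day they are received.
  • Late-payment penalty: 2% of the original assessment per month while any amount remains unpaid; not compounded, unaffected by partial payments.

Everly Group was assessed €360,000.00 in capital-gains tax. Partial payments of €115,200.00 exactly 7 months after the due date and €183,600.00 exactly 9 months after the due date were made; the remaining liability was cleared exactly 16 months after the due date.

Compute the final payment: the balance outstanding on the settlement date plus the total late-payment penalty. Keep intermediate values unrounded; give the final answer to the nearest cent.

Balance at month 7: €360,000.0000 × (1 + 0.0115)^7 = €389,999.1949…
After €115,200.00 payment: €389,999.1949… − €115,200.00 = €274,799.1949…
Balance at month 9: €274,799.1949… × (1 + 0.0115)^2 = €281,155.9186…
After €183,600.00 payment: €281,155.9186… − €183,600.00 = €97,555.9186…
Balance at month 16: €97,555.9186… × (1 + 0.0115)^7 = €105,685.3603…
Penalty: 16 × 2% × €360,000.00 = €115,200.00
Final settlement = outstanding balance + penalty = €105,685.3603… + €115,200.00 = €220,885.36

€220,885.36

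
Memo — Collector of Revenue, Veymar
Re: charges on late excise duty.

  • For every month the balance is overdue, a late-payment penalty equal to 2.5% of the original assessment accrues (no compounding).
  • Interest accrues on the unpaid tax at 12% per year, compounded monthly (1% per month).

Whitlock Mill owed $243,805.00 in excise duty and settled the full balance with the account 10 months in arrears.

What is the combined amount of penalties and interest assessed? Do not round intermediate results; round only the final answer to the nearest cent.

$86,458.65

Late-payment penalty: 10 × 2.5% × $243,805.00 = $60,951.25
Interest: $243,805.00 × ((1 + 0.01)^10 − 1) = $243,805.00 × 0.1046221… = $25,507.3973…
Penalties + interest = $60,951.2500 + $25,507.3973… = $86,458.65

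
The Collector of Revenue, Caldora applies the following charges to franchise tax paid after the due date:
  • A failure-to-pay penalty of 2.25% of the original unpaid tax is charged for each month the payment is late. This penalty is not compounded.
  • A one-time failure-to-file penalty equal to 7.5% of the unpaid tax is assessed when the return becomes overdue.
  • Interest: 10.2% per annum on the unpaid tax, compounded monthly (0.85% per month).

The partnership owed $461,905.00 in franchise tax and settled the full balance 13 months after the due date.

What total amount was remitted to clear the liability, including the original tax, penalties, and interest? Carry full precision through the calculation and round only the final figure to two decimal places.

$685,381.54

Failure-to-file penalty: 7.5% × $461,905.00 = $34,642.88…
Failure-to-pay penalty = 2.25% × $461,905.00 × 13 mo = $135,107.21…
Interest: $461,905.00 × ((1 + 0.0085)^13 − 1) = $461,905.00 × 0.1163149… = $53,726.4477…
Total = $461,905.00 + $169,750.0875 + $53,726.4477… = $685,381.54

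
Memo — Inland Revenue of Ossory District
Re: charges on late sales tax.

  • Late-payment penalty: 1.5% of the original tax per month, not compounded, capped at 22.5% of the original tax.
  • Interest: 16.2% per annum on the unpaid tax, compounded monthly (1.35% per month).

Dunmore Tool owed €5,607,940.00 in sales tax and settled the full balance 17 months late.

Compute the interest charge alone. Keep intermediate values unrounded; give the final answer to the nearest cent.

€1,435,862.33

Interest: €5,607,940.00 × ((1 + 0.0135)^17 − 1) = €5,607,940.00 × 0.2560410… = €1,435,862.3306…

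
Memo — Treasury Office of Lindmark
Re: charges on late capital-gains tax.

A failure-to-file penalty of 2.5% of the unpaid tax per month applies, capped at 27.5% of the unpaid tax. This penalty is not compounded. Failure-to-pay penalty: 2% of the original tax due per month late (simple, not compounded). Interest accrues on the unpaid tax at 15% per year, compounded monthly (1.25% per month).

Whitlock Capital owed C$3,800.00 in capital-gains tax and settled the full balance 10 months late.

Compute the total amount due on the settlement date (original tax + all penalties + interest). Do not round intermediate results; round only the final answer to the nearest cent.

C$6,012.63

Failure-to-file: 10 × 2.5% × C$3,800.00 = C$950.00 (under the 27.5% cap)
Failure-to-pay penalty: 10 × 2% × C$3,800.00 = C$760.00
Interest: C$3,800.00 × ((1 + 0.0125)^10 − 1) = C$3,800.00 × 0.1322708… = C$502.6292…
Total = C$3,800.00 + C$1,710.0000 + C$502.6292… = C$6,012.63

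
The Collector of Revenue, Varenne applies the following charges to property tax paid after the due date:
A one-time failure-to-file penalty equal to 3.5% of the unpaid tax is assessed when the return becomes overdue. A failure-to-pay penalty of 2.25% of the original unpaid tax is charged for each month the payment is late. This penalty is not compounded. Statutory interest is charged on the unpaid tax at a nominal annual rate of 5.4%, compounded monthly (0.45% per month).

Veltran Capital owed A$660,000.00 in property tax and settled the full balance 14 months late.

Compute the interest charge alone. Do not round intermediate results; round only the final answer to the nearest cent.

Interest: A$660,000.00 × ((1 + 0.0045)^14 − 1) = A$660,000.00 × 0.0648763… = A$42,818.3802…

A$42,818.38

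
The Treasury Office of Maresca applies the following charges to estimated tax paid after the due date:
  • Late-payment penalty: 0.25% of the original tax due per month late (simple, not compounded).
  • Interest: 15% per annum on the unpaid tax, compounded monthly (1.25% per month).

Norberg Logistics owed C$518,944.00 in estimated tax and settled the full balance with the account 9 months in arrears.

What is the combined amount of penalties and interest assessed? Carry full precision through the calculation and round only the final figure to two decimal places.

Late-payment penalty = 0.25% × C$518,944.00 × 9 mo = C$11,676.24
Interest: C$518,944.00 × ((1 + 0.0125)^9 − 1) = C$518,944.00 × 0.1182922… = C$61,387.0157…
Penalties + interest = C$11,676.2400 + C$61,387.0157… = C$73,063.26

C$73,063.26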